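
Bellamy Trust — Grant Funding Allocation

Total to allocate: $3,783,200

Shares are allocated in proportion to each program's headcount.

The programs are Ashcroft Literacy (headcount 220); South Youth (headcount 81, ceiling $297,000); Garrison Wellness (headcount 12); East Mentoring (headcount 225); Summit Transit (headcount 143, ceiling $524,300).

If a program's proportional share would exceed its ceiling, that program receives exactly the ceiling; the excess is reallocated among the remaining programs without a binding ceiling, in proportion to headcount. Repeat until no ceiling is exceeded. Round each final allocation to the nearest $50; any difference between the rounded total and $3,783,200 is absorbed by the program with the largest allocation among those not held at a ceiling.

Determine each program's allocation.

Ashcroft Literacy: $1,425,850 · South Youth: $297,000 · Garrison Wellness: $77,750 · East Mentoring: $1,458,300 · Summit Transit: $524,300

Sum of headcount: 681.
Unconstrained shares: Ashcroft Literacy 1,222,179.15; South Youth 449,984.14; Garrison Wellness 66,664.32; East Mentoring 1,249,955.95; Summit Transit 794,416.45.
Capped: South Youth ($297,000), Summit Transit ($524,300); balance $2,961,900 reallocated over remaining headcount 457.
Shares after redistribution: Ashcroft Literacy 1,425,859.96 → $1,425,850; Garrison Wellness 77,774.18 → $77,750; East Mentoring 1,458,265.86 → $1,458,250.
Rounding difference +$50 applied to East Mentoring → $1,458,300.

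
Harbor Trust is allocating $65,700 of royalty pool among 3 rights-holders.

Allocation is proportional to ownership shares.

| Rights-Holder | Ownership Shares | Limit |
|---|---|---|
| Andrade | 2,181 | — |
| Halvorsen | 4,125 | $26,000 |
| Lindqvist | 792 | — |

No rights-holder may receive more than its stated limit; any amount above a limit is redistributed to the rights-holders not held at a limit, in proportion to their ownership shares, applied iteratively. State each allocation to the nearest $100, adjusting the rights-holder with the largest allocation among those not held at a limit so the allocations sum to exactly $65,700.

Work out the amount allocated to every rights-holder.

Andrade: $29,100 | Halvorsen: $26,000 | Lindqvist: $10,600

Ownership shares total: 7,098.
Unconstrained shares: Andrade 20,187.62; Halvorsen 38,181.53; Lindqvist 7,330.85.
Capped: Halvorsen ($26,000); balance $39,700 reallocated over remaining ownership shares 2,973.
Remaining shares: Andrade 29,124.02 → $29,100; Lindqvist 10,575.98 → $10,600.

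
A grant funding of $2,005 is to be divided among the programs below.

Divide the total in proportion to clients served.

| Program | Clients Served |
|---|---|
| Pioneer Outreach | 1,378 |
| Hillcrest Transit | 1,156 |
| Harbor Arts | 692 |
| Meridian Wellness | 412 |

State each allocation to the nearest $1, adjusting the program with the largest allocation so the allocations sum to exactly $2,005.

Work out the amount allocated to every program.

Pioneer Outreach: $760; Hillcrest Transit: $637; Harbor Arts: $381; Meridian Wellness: $227

Total clients served = 3,638.
Unrounded shares: Pioneer Outreach 1,378/3,638 × $2,005 = 759.45; Hillcrest Transit 1,156/3,638 × $2,005 = 637.10; Harbor Arts 692/3,638 × $2,005 = 381.38; Meridian Wellness 412/3,638 × $2,005 = 227.06.
Rounded to nearest $1: Pioneer Outreach $759; Hillcrest Transit $637; Harbor Arts $381; Meridian Wellness $227. Sum = $2,004.
Difference $2,005 − $2,004 = +$1 applied to largest allocation (Pioneer Outreach): Pioneer Outreach becomes $760.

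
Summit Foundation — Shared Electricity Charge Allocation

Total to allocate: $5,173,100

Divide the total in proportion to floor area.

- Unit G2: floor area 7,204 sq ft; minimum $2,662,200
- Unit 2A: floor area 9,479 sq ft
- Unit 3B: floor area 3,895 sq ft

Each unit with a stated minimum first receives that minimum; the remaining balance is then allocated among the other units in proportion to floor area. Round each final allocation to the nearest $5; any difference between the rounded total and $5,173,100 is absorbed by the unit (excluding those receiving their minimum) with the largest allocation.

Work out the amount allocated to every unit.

Unit G2: $2,662,200; Unit 2A: $1,779,635; Unit 3B: $731,265

Guaranteed amounts: Unit G2 $2,662,200. Balance $2,510,900.
Balance split over remaining floor area 13,374: Unit 2A 1,779,633.70 → $1,779,635; Unit 3B 731,266.30 → $731,265.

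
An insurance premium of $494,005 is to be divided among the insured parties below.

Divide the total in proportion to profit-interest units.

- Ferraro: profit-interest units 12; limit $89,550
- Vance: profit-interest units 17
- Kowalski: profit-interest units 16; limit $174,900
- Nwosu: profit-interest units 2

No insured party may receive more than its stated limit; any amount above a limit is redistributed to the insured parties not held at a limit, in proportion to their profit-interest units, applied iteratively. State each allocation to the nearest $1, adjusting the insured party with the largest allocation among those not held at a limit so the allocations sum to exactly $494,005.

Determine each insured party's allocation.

Ferraro: $89,550 · Vance: $205,391 · Kowalski: $174,900 · Nwosu: $24,164

Combined profit-interest units = 47.
Unconstrained shares: Ferraro 126,128.94; Vance 178,682.66; Kowalski 168,171.91; Nwosu 21,021.49.
Held at cap: Ferraro ($89,550); balance $404,455 reallocated over remaining profit-interest units 35.
Held at cap: Kowalski ($174,900); balance $229,555 reallocated over remaining profit-interest units 19.
Shares after redistribution: Vance 205,391.32 → $205,391; Nwosu 24,163.68 → $24,164.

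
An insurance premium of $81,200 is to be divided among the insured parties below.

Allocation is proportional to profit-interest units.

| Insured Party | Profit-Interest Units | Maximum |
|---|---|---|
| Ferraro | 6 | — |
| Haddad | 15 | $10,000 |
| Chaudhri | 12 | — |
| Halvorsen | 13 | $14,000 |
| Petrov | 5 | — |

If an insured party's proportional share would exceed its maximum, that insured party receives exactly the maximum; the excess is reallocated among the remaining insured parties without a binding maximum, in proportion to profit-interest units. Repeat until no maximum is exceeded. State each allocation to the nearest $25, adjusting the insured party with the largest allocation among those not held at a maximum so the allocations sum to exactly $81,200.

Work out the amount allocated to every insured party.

Profit-interest units total: 51.
Unconstrained shares: Ferraro 9,552.94; Haddad 23,882.35; Chaudhri 19,105.88; Halvorsen 20,698.04; Petrov 7,960.78.
Capped: Haddad ($10,000), Halvorsen ($14,000); residual $57,200 reallocated over remaining profit-interest units 23.
Remaining shares: Ferraro 14,921.74 → $14,925; Chaudhri 29,843.48 → $29,850; Petrov 12,434.78 → $12,425.

Ferraro: $14,925 · Haddad: $10,000 · Chaudhri: $29,850 · Halvorsen: $14,000 · Petrov: $12,425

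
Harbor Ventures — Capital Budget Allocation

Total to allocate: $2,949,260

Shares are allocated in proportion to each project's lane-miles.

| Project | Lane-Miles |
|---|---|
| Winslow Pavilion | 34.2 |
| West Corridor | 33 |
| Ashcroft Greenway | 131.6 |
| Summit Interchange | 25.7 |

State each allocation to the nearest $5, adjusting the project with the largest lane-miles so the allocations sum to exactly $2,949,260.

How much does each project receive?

Winslow Pavilion: $449,285 | West Corridor: $433,520 | Ashcroft Greenway: $1,728,835 | Summit Interchange: $337,620

Lane-miles total: 224.5.
Raw shares: Winslow Pavilion 34.2/224.5 × $2,949,260 = 449,285.93; West Corridor 33/224.5 × $2,949,260 = 433,521.51; Ashcroft Greenway 131.6/224.5 × $2,949,260 = 1,728,831.25; Summit Interchange 25.7/224.5 × $2,949,260 = 337,621.30.
At nearest $5: Winslow Pavilion $449,285; West Corridor $433,520; Ashcroft Greenway $1,728,830; Summit Interchange $337,620. Sum = $2,949,255.
Difference $2,949,260 − $2,949,255 = +$5 applied to largest lane-miles (Ashcroft Greenway): Ashcroft Greenway becomes $1,728,835.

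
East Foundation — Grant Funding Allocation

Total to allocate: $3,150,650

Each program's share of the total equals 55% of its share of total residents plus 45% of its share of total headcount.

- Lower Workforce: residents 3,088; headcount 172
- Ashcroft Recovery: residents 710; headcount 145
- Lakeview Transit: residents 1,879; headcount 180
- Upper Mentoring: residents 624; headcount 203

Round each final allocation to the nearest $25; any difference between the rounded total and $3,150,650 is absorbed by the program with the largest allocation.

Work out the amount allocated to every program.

Residents total 6,301; headcount total 700.
Composite weights (55% residents + 45% headcount): Lower Workforce 0.3801; Ashcroft Recovery 0.1552; Lakeview Transit 0.2797; Upper Mentoring 0.1850.
Raw shares: Lower Workforce 1,197,612.30; Ashcroft Recovery 488,944.89; Lakeview Transit 881,324.82; Upper Mentoring 582,768.00.
Rounded to nearest $25: Lower Workforce $1,197,600; Ashcroft Recovery $488,950; Lakeview Transit $881,325; Upper Mentoring $582,775. Sum = $3,150,650.
Rounded total matches; no reconciliation needed.

Lower Workforce: $1,197,600 · Ashcroft Recovery: $488,950 · Lakeview Transit: $881,325 · Upper Mentoring: $582,775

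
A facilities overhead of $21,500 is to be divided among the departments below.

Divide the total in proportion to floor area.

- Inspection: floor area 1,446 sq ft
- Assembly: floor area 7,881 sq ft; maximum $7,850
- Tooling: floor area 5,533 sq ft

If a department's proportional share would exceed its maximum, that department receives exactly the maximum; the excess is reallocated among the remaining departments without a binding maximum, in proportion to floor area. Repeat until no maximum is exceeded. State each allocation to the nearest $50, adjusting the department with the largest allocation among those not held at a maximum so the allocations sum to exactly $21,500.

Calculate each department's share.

Inspection: $2,850 · Assembly: $7,850 · Tooling: $10,800

Combined floor area = 14,860.
Unconstrained shares: Inspection 2,092.13; Assembly 11,402.52; Tooling 8,005.35.
Cap binds for Assembly ($7,850); balance $13,650 reallocated over remaining floor area 6,979.
Shares after redistribution: Inspection 2,828.18 → $2,850; Tooling 10,821.82 → $10,800.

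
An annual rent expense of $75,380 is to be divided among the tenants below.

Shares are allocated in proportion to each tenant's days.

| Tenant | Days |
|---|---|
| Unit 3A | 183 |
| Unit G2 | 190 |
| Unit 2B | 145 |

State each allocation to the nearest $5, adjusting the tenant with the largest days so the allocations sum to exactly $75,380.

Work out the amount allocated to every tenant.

Unit 3A: $26,630 · Unit G2: $27,650 · Unit 2B: $21,100

Combined days = 183 + 190 + 145 = 518.
Pro-rata amounts: Unit 3A 26,630.39; Unit G2 27,649.03; Unit 2B 21,100.58.
Rounded to nearest $5: Unit 3A $26,630; Unit G2 $27,650; Unit 2B $21,100. Sum = $75,380.
Rounded total matches; no reconciliation needed.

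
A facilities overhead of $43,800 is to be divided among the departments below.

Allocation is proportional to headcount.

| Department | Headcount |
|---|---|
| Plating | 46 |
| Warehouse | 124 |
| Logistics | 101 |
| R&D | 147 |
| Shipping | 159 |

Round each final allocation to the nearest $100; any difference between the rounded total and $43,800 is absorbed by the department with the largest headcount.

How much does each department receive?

Plating: $3,500 | Warehouse: $9,400 | Logistics: $7,700 | R&D: $11,200 | Shipping: $12,000

Combined headcount = 46 + 124 + 101 + 147 + 159 = 577.
Proportional shares: Plating 3,491.85; Warehouse 9,412.82; Logistics 7,666.90; R&D 11,158.75; Shipping 12,069.67.
After rounding ($100): Plating $3,500; Warehouse $9,400; Logistics $7,700; R&D $11,200; Shipping $12,100. Sum = $43,900.
Difference $43,800 − $43,900 = −$100 applied to largest headcount (Shipping): Shipping becomes $12,000.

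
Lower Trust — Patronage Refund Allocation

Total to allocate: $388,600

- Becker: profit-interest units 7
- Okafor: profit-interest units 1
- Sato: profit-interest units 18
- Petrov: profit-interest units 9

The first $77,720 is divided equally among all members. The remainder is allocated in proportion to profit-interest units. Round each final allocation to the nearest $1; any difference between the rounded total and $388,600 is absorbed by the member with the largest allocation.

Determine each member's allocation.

Equal tier: $77,720 ÷ 4 = $19,430 apiece.
Remainder $310,880 by profit-interest units (total 35): Becker 62,176.00 → $62,176; Okafor 8,882.29 → $8,882; Sato 159,881.14 → $159,881; Petrov 79,940.57 → $79,941.
Totals: Becker $19,430 + $62,176 = $81,606; Okafor $19,430 + $8,882 = $28,312; Sato $19,430 + $159,881 = $179,311; Petrov $19,430 + $79,941 = $99,371.

Becker: $81,606 · Okafor: $28,312 · Sato: $179,311 · Petrov: $99,371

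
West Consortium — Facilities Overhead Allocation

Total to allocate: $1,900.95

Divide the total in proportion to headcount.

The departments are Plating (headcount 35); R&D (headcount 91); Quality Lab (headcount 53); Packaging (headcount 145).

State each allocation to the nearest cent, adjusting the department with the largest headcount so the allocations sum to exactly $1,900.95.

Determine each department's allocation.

Plating: $205.35; R&D: $533.91; Quality Lab: $310.96; Packaging: $850.73

Sum of headcount: 35 + 91 + 53 + 145 = 324.
Raw shares: Plating 205.3495; R&D 533.9088; Quality Lab 310.9579; Packaging 850.7338.
After rounding (cent): Plating $205.35; R&D $533.91; Quality Lab $310.96; Packaging $850.73. Sum = $1,900.95.
Sum already equals the total — no adjustment.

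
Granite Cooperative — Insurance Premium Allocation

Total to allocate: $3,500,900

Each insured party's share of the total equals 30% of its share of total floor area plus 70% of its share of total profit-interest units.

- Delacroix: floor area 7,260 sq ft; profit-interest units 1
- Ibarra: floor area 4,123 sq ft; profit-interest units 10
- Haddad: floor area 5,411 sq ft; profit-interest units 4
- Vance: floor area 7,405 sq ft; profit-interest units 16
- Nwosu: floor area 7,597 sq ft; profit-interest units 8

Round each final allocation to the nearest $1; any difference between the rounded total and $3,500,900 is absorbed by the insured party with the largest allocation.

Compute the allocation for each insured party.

Delacroix: $302,645 | Ibarra: $764,556 | Haddad: $430,080 | Vance: $1,249,985 | Nwosu: $753,634

Floor area total 31,796; profit-interest units total 39.
Composite weights (30% floor area + 70% profit-interest units): Delacroix 0.0864; Ibarra 0.2184; Haddad 0.1228; Vance 0.3570; Nwosu 0.2153.
Raw shares: Delacroix 302,645.45; Ibarra 764,555.60; Haddad 430,080.19; Vance 1,249,985.02; Nwosu 753,633.74.
Rounded to nearest $1: Delacroix $302,645; Ibarra $764,556; Haddad $430,080; Vance $1,249,985; Nwosu $753,634. Sum = $3,500,900.
Sum already equals the total — no adjustment.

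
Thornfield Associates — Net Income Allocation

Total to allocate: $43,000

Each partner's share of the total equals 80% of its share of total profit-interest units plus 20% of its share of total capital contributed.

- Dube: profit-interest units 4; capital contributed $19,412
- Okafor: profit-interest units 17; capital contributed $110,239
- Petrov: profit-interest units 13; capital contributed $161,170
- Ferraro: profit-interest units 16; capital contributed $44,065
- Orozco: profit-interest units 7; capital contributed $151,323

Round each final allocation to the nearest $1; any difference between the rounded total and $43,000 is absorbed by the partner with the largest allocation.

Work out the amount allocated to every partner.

Profit-interest units total 57; capital contributed total 486,209.
Combined weights (80% profit-interest units + 20% capital contributed): Dube 0.0641; Okafor 0.2839; Petrov 0.2488; Ferraro 0.2427; Orozco 0.1605.
Pro-rata amounts: Dube 2,757.39; Okafor 12,209.54; Petrov 10,696.37; Ferraro 10,435.56; Orozco 6,901.14.
At nearest $1: Dube $2,757; Okafor $12,210; Petrov $10,696; Ferraro $10,436; Orozco $6,901. Sum = $43,000.
Sum already equals the total — no adjustment.

Dube: $2,757 | Okafor: $12,210 | Petrov: $10,696 | Ferraro: $10,436 | Orozco: $6,901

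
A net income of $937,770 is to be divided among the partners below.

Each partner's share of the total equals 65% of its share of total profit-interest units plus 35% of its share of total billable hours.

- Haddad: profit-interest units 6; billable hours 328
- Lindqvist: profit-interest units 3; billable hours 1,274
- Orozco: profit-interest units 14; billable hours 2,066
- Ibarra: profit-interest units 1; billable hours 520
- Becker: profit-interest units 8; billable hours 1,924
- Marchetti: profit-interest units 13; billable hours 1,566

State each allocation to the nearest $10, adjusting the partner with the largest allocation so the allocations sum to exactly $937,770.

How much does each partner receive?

Haddad: $95,290 | Lindqvist: $95,100 | Orozco: $277,960 | Ibarra: $35,770 | Becker: $190,610 | Marchetti: $243,040

Profit-interest units total 45; billable hours total 7,678.
Composite weights (65% profit-interest units + 35% billable hours): Haddad 0.1016; Lindqvist 0.1014; Orozco 0.2964; Ibarra 0.0381; Becker 0.2033; Marchetti 0.2592.
Pro-rata amounts: Haddad 95,294.76; Lindqvist 95,097.71; Orozco 277,955.40; Ibarra 35,774.55; Becker 190,611.77; Marchetti 243,035.81.
After rounding ($10): Haddad $95,290; Lindqvist $95,100; Orozco $277,960; Ibarra $35,770; Becker $190,610; Marchetti $243,040. Sum = $937,770.
Rounded total matches; no reconciliation needed.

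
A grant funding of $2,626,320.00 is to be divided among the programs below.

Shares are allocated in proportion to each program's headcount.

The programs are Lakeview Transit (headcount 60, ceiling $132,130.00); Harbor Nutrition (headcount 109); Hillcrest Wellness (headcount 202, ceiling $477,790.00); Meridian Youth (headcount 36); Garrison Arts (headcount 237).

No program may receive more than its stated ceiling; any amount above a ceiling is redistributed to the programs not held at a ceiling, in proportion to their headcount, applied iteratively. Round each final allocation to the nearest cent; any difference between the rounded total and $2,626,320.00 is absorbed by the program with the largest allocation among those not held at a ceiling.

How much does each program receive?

Lakeview Transit: $132,130.00 | Harbor Nutrition: $575,360.21 | Hillcrest Wellness: $477,790.00 | Meridian Youth: $190,027.23 | Garrison Arts: $1,251,012.56

Sum of headcount: 644.
Proportional shares (ignoring caps): Lakeview Transit 244,688.1988; Harbor Nutrition 444,516.8944; Hillcrest Wellness 823,783.6025; Meridian Youth 146,812.9193; Garrison Arts 966,518.3851.
Held at cap: Lakeview Transit ($132,130.00), Hillcrest Wellness ($477,790.00); remaining pool $2,016,400.00 reallocated over remaining headcount 382.
Remaining shares: Harbor Nutrition 575,360.2094 → $575,360.21; Meridian Youth 190,027.2251 → $190,027.23; Garrison Arts 1,251,012.5654 → $1,251,012.57.
Rounding difference −$0.01 applied to Garrison Arts → $1,251,012.56.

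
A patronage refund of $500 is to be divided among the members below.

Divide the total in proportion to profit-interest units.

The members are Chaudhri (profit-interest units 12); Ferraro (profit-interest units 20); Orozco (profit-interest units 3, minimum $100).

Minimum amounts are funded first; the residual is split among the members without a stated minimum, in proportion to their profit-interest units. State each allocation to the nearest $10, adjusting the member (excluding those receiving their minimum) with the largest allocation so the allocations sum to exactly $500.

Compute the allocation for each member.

Minimums first: Orozco $100. Residual $400.
Residual split over remaining profit-interest units 32: Chaudhri 150.00 → $150; Ferraro 250.00 → $250.

Chaudhri: $150; Ferraro: $250; Orozco: $100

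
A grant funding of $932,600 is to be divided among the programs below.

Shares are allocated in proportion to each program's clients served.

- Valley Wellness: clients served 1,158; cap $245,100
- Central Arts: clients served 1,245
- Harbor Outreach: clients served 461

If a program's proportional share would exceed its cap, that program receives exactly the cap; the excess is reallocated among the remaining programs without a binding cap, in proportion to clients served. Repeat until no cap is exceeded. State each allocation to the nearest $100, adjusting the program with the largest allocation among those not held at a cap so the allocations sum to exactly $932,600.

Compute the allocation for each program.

Valley Wellness: $245,100; Central Arts: $501,700; Harbor Outreach: $185,800

Combined clients served = 2,864.
Pro-rata shares before constraints: Valley Wellness 377,077.79; Central Arts 405,407.47; Harbor Outreach 150,114.73.
Held at cap: Valley Wellness ($245,100); residual $687,500 reallocated over remaining clients served 1,706.
Shares after redistribution: Central Arts 501,721.86 → $501,700; Harbor Outreach 185,778.14 → $185,800.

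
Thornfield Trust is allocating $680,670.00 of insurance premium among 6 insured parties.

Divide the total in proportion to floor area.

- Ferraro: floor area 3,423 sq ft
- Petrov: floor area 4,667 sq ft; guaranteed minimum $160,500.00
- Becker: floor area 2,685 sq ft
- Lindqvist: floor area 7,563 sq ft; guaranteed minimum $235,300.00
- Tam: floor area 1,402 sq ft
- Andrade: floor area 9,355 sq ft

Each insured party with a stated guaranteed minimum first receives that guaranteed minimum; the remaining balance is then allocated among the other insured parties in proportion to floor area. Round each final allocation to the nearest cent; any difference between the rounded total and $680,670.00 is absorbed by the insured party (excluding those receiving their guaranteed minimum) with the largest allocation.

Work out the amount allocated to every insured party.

Guaranteed amounts: Petrov $160,500.00; Lindqvist $235,300.00. Balance $284,870.00.
Balance split over remaining floor area 16,865: Ferraro 57,818.5597 → $57,818.56; Becker 45,352.8580 → $45,352.86; Tam 23,681.4551 → $23,681.46; Andrade 158,017.1272 → $158,017.13.
Rounding difference −$0.01 applied to Andrade → $158,017.12.

Ferraro: $57,818.56 · Petrov: $160,500.00 · Becker: $45,352.86 · Lindqvist: $235,300.00 · Tam: $23,681.46 · Andrade: $158,017.12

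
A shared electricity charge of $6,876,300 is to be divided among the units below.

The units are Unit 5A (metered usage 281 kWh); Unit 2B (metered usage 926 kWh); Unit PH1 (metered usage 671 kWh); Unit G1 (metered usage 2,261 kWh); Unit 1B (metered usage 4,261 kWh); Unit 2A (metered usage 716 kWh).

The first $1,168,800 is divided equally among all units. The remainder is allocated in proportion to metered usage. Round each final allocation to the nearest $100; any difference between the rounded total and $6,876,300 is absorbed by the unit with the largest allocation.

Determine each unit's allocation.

Equal tier: $1,168,800 ÷ 6 = $194,800 apiece.
Remainder $5,707,500 by metered usage (total 9,116): Unit 5A 175,933.25 → $175,900; Unit 2B 579,765.80 → $579,800; Unit PH1 420,111.07 → $420,100; Unit G1 1,415,605.25 → $1,415,600; Unit 1B 2,667,799.20 → $2,667,800; Unit 2A 448,285.43 → $448,300.
Totals: Unit 5A $194,800 + $175,900 = $370,700; Unit 2B $194,800 + $579,800 = $774,600; Unit PH1 $194,800 + $420,100 = $614,900; Unit G1 $194,800 + $1,415,600 = $1,610,400; Unit 1B $194,800 + $2,667,800 = $2,862,600; Unit 2A $194,800 + $448,300 = $643,100.

Unit 5A: $370,700 | Unit 2B: $774,600 | Unit PH1: $614,900 | Unit G1: $1,610,400 | Unit 1B: $2,862,600 | Unit 2A: $643,100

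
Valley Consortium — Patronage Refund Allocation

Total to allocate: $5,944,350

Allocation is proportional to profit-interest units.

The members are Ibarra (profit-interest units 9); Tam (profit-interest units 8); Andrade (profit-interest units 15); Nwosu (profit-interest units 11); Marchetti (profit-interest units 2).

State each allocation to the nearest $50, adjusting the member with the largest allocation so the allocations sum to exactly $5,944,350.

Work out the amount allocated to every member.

Profit-interest units total: 45.
Unrounded shares: Ibarra 9/45 × $5,944,350 = 1,188,870.00; Tam 8/45 × $5,944,350 = 1,056,773.33; Andrade 15/45 × $5,944,350 = 1,981,450.00; Nwosu 11/45 × $5,944,350 = 1,453,063.33; Marchetti 2/45 × $5,944,350 = 264,193.33.
After rounding ($50): Ibarra $1,188,850; Tam $1,056,750; Andrade $1,981,450; Nwosu $1,453,050; Marchetti $264,200. Sum = $5,944,300.
Difference $5,944,350 − $5,944,300 = +$50 applied to largest allocation (Andrade): Andrade becomes $1,981,500.

Ibarra: $1,188,850 | Tam: $1,056,750 | Andrade: $1,981,500 | Nwosu: $1,453,050 | Marchetti: $264,200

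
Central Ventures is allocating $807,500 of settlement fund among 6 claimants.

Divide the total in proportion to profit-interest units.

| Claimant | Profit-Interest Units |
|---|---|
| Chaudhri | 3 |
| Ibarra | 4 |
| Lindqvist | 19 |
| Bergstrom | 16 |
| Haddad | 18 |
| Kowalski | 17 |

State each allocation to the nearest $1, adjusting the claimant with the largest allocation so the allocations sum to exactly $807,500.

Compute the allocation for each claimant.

Combined profit-interest units = 77.
Pro-rata amounts: Chaudhri 3/77 × $807,500 = 31,461.04; Ibarra 4/77 × $807,500 = 41,948.05; Lindqvist 19/77 × $807,500 = 199,253.25; Bergstrom 16/77 × $807,500 = 167,792.21; Haddad 18/77 × $807,500 = 188,766.23; Kowalski 17/77 × $807,500 = 178,279.22.
At nearest $1: Chaudhri $31,461; Ibarra $41,948; Lindqvist $199,253; Bergstrom $167,792; Haddad $188,766; Kowalski $178,279. Sum = $807,499.
Difference $807,500 − $807,499 = +$1 applied to largest allocation (Lindqvist): Lindqvist becomes $199,254.

Chaudhri: $31,461 | Ibarra: $41,948 | Lindqvist: $199,254 | Bergstrom: $167,792 | Haddad: $188,766 | Kowalski: $178,279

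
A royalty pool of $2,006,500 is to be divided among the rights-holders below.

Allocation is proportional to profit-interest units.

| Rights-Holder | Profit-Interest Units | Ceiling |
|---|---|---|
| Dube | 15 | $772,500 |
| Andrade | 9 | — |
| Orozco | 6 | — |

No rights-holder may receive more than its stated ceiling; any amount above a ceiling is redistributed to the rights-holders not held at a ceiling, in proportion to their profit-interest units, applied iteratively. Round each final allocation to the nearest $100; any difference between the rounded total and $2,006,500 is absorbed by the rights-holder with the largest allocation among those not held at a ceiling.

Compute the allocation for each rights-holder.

Combined profit-interest units = 30.
Pro-rata shares before constraints: Dube 1,003,250.00; Andrade 601,950.00; Orozco 401,300.00.
Cap binds for Dube ($772,500); remaining pool $1,234,000 reallocated over remaining profit-interest units 15.
Redistributed shares: Andrade 740,400.00 → $740,400; Orozco 493,600.00 → $493,600.

Dube: $772,500 · Andrade: $740,400 · Orozco: $493,600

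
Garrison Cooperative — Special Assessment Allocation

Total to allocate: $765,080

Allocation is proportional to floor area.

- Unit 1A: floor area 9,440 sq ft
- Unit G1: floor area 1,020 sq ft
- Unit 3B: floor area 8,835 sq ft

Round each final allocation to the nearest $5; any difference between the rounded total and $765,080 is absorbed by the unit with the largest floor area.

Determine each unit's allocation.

Unit 1A: $374,310; Unit G1: $40,445; Unit 3B: $350,325

Combined floor area = 9,440 + 1,020 + 8,835 = 19,295.
Unrounded shares: Unit 1A 374,312.27; Unit G1 40,444.76; Unit 3B 350,322.97.
At nearest $5: Unit 1A $374,310; Unit G1 $40,445; Unit 3B $350,325. Sum = $765,080.
No rounding difference to absorb.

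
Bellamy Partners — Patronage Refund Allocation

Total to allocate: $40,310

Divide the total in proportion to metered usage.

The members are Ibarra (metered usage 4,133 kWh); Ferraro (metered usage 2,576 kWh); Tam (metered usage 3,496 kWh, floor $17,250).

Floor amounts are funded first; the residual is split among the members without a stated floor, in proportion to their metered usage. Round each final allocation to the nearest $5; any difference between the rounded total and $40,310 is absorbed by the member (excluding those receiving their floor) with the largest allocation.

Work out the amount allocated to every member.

Minimums first: Tam $17,250. Remaining pool $23,060.
Remaining pool split over remaining metered usage 6,709: Ibarra 14,205.84 → $14,205; Ferraro 8,854.16 → $8,855.

Ibarra: $14,205; Ferraro: $8,855; Tam: $17,250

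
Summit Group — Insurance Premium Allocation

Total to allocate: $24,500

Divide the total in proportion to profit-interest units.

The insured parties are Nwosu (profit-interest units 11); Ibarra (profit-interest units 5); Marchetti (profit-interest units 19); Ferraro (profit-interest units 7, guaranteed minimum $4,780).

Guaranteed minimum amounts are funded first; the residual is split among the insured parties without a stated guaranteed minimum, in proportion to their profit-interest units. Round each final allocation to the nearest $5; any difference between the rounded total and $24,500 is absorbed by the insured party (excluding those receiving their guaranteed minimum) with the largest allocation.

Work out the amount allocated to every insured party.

Fund the minimums — Ferraro $4,780. Remaining pool $19,720.
Remaining pool split over remaining profit-interest units 35: Nwosu 6,197.71 → $6,200; Ibarra 2,817.14 → $2,815; Marchetti 10,705.14 → $10,705.

Nwosu: $6,200 | Ibarra: $2,815 | Marchetti: $10,705 | Ferraro: $4,780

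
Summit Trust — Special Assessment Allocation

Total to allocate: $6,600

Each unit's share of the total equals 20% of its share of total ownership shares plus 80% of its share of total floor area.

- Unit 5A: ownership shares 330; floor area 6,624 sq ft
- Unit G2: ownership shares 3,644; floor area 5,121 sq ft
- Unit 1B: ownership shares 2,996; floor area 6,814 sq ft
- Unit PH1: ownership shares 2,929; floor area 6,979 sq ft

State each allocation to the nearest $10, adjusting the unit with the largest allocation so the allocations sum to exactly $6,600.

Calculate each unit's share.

Totals — ownership shares 9,899, floor area 25,538.
Composite weights (20% ownership shares + 80% floor area): Unit 5A 0.2142; Unit G2 0.2340; Unit 1B 0.2740; Unit PH1 0.2778.
Unrounded shares: Unit 5A 1,413.52; Unit G2 1,544.69; Unit 1B 1,808.31; Unit PH1 1,833.49.
After rounding ($10): Unit 5A $1,410; Unit G2 $1,540; Unit 1B $1,810; Unit PH1 $1,830. Sum = $6,590.
Difference $6,600 − $6,590 = +$10 applied to largest allocation (Unit PH1): Unit PH1 becomes $1,840.

Unit 5A: $1,410; Unit G2: $1,540; Unit 1B: $1,810; Unit PH1: $1,840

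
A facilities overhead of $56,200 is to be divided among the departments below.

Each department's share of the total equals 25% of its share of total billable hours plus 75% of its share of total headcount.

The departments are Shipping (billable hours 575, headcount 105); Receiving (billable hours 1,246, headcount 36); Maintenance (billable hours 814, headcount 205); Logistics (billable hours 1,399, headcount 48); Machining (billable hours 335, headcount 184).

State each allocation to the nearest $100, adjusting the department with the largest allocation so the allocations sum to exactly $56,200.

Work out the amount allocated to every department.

Billable hours total 4,369; headcount total 578.
Blended shares (25% billable hours + 75% headcount): Shipping 0.1691; Receiving 0.1180; Maintenance 0.3126; Logistics 0.1423; Machining 0.2579.
Unrounded shares: Shipping 9,506.11; Receiving 6,632.19; Maintenance 17,567.09; Logistics 7,999.30; Machining 14,495.30.
After rounding ($100): Shipping $9,500; Receiving $6,600; Maintenance $17,600; Logistics $8,000; Machining $14,500. Sum = $56,200.
Sum already equals the total — no adjustment.

Shipping: $9,500 · Receiving: $6,600 · Maintenance: $17,600 · Logistics: $8,000 · Machining: $14,500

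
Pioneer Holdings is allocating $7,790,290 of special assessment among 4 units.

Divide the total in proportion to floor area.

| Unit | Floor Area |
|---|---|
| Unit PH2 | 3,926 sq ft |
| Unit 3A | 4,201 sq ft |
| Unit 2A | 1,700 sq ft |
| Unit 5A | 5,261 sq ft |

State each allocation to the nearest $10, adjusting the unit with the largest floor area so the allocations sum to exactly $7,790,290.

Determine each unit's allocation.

Unit PH2: $2,027,090 | Unit 3A: $2,169,080 | Unit 2A: $877,750 | Unit 5A: $2,716,370

Combined floor area = 15,088.
Unrounded shares: Unit PH2 3,926/15,088 × $7,790,290 = 2,027,086.33; Unit 3A 4,201/15,088 × $7,790,290 = 2,169,075.31; Unit 2A 1,700/15,088 × $7,790,290 = 877,750.07; Unit 5A 5,261/15,088 × $7,790,290 = 2,716,378.29.
At nearest $10: Unit PH2 $2,027,090; Unit 3A $2,169,080; Unit 2A $877,750; Unit 5A $2,716,380. Sum = $7,790,300.
Difference $7,790,290 − $7,790,300 = −$10 applied to largest floor area (Unit 5A): Unit 5A becomes $2,716,370.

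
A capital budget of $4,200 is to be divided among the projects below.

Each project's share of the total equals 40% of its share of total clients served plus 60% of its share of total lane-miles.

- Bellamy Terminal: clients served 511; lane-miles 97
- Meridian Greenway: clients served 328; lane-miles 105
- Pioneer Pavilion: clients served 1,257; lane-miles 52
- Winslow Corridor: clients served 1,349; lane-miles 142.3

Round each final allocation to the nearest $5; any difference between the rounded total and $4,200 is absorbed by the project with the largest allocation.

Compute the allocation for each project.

Clients served total 3,445; lane-miles total 396.3.
Combined weights (40% clients served + 60% lane-miles): Bellamy Terminal 0.2062; Meridian Greenway 0.1971; Pioneer Pavilion 0.2247; Winslow Corridor 0.3721.
Proportional shares: Bellamy Terminal 866.00; Meridian Greenway 827.63; Pioneer Pavilion 943.65; Winslow Corridor 1,562.72.
After rounding ($5): Bellamy Terminal $865; Meridian Greenway $830; Pioneer Pavilion $945; Winslow Corridor $1,565. Sum = $4,205.
Difference $4,200 − $4,205 = −$5 applied to largest allocation (Winslow Corridor): Winslow Corridor becomes $1,560.

Bellamy Terminal: $865 · Meridian Greenway: $830 · Pioneer Pavilion: $945 · Winslow Corridor: $1,560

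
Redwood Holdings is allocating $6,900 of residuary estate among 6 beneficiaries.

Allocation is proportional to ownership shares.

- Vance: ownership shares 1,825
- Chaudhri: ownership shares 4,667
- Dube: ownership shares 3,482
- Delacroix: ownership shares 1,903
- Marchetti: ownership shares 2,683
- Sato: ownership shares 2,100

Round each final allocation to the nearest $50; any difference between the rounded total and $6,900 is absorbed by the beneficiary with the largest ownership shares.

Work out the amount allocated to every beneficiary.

Vance: $750 · Chaudhri: $1,950 · Dube: $1,450 · Delacroix: $800 · Marchetti: $1,100 · Sato: $850

Ownership shares total: 1,825 + 4,667 + 3,482 + 1,903 + 2,683 + 2,100 = 16,660.
Raw shares: Vance 755.85; Chaudhri 1,932.91; Dube 1,442.12; Delacroix 788.16; Marchetti 1,111.21; Sato 869.75.
Rounded to nearest $50: Vance $750; Chaudhri $1,950; Dube $1,450; Delacroix $800; Marchetti $1,100; Sato $850. Sum = $6,900.
Sum already equals the total — no adjustment.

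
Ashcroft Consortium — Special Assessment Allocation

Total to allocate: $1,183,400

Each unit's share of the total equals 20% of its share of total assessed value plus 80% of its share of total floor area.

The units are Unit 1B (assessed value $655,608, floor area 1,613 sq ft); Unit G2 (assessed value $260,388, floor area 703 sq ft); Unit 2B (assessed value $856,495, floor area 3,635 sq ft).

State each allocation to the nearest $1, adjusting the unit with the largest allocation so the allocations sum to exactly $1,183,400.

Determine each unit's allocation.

Totals — assessed value 1,772,491, floor area 5,951.
Composite weights (20% assessed value + 80% floor area): Unit 1B 0.2908; Unit G2 0.1239; Unit 2B 0.5853.
Pro-rata amounts: Unit 1B 344,148.57; Unit G2 146,606.87; Unit 2B 692,644.56.
At nearest $1: Unit 1B $344,149; Unit G2 $146,607; Unit 2B $692,645. Sum = $1,183,401.
Difference $1,183,400 − $1,183,401 = −$1 applied to largest allocation (Unit 2B): Unit 2B becomes $692,644.

Unit 1B: $344,149 | Unit G2: $146,607 | Unit 2B: $692,644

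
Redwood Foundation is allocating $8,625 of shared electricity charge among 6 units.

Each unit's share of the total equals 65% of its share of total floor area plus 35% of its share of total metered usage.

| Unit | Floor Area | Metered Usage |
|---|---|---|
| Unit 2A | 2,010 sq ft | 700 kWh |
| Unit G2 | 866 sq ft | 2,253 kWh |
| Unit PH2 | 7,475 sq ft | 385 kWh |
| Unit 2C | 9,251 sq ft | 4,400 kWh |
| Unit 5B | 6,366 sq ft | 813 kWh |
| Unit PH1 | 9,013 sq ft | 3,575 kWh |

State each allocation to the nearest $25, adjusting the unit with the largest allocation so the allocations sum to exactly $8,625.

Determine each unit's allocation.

Totals — floor area 34,981, metered usage 12,126.
Combined weights (65% floor area + 35% metered usage): Unit 2A 0.0576; Unit G2 0.0811; Unit PH2 0.1500; Unit 2C 0.2989; Unit 5B 0.1418; Unit PH1 0.2707.
Pro-rata amounts: Unit 2A 496.40; Unit G2 699.67; Unit PH2 1,293.83; Unit 2C 2,577.99; Unit 5B 1,222.65; Unit PH1 2,334.46.
After rounding ($25): Unit 2A $500; Unit G2 $700; Unit PH2 $1,300; Unit 2C $2,575; Unit 5B $1,225; Unit PH1 $2,325. Sum = $8,625.
No rounding difference to absorb.

Unit 2A: $500 | Unit G2: $700 | Unit PH2: $1,300 | Unit 2C: $2,575 | Unit 5B: $1,225 | Unit PH1: $2,325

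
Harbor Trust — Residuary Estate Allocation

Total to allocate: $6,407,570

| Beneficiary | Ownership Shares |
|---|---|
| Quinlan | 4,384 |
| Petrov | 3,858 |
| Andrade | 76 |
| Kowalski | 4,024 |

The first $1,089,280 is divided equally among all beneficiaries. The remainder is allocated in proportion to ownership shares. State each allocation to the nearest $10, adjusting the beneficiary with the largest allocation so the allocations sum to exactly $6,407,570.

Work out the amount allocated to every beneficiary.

Quinlan: $2,161,430 · Petrov: $1,934,770 · Andrade: $305,070 · Kowalski: $2,006,300

$1,089,280 shared equally gives $272,320 per beneficiary.
Remainder $5,318,290 by ownership shares (total 12,342): Quinlan 1,889,109.01 → $1,889,110; Petrov 1,662,450.40 → $1,662,450; Andrade 32,749.15 → $32,750; Kowalski 1,733,981.44 → $1,733,980.
Totals: Quinlan $272,320 + $1,889,110 = $2,161,430; Petrov $272,320 + $1,662,450 = $1,934,770; Andrade $272,320 + $32,750 = $305,070; Kowalski $272,320 + $1,733,980 = $2,006,300.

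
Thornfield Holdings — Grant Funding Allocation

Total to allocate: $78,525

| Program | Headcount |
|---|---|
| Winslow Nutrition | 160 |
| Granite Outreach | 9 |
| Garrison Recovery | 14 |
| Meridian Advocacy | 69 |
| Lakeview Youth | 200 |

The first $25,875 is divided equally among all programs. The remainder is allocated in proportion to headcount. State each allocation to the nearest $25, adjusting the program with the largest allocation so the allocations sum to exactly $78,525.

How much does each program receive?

Equal tier: $25,875 ÷ 5 = $5,175 apiece.
Remainder $52,650 by headcount (total 452): Winslow Nutrition 18,637.17 → $18,625; Granite Outreach 1,048.34 → $1,050; Garrison Recovery 1,630.75 → $1,625; Meridian Advocacy 8,037.28 → $8,025; Lakeview Youth 23,296.46 → $23,300.
Rounding difference +$25 on remainder applied to Lakeview Youth.
Totals: Winslow Nutrition $5,175 + $18,625 = $23,800; Granite Outreach $5,175 + $1,050 = $6,225; Garrison Recovery $5,175 + $1,625 = $6,800; Meridian Advocacy $5,175 + $8,025 = $13,200; Lakeview Youth $5,175 + $23,325 = $28,500.

Winslow Nutrition: $23,800 | Granite Outreach: $6,225 | Garrison Recovery: $6,800 | Meridian Advocacy: $13,200 | Lakeview Youth: $28,500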